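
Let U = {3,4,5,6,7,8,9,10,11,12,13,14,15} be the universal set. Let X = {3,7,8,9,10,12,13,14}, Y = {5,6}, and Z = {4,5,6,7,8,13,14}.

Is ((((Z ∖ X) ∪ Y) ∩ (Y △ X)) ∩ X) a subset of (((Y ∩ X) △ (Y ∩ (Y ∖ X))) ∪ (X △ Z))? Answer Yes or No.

Yes

Z ∖ X = {4,5,6}
(Z ∖ X) ∪ Y = {4,5,6}
Y △ X = {3,5,6,7,8,9,10,12,13,14}
((Z ∖ X) ∪ Y) ∩ (Y △ X) = {5,6}
(((Z ∖ X) ∪ Y) ∩ (Y △ X)) ∩ X = {}
Y ∩ X = {}
Y ∖ X = {5,6}
Y ∩ (Y ∖ X) = {5,6}
(Y ∩ X) △ (Y ∩ (Y ∖ X)) = {5,6}
X △ Z = {3,4,5,6,9,10,12}
((Y ∩ X) △ (Y ∩ (Y ∖ X))) ∪ (X △ Z) = {3,4,5,6,9,10,12}
Every element of {} is in {3,4,5,6,9,10,12}, so (((Z ∖ X) ∪ Y) ∩ (Y △ X)) ∩ X ⊆ ((Y ∩ X) △ (Y ∩ (Y ∖ X))) ∪ (X △ Z).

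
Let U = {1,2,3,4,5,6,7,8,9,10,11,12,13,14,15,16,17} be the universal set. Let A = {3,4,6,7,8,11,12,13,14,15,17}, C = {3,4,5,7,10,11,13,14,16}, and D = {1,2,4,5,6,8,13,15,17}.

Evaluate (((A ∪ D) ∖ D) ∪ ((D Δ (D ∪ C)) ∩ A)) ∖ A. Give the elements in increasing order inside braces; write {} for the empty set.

{}

A ∪ D = {1,2,3,4,5,6,7,8,11,12,13,14,15,17}
(A ∪ D) ∖ D = {3,7,11,12,14}
D ∪ C = {1,2,3,4,5,6,7,8,10,11,13,14,15,16,17}
D Δ (D ∪ C) = {3,7,10,11,14,16}
(D Δ (D ∪ C)) ∩ A = {3,7,11,14}
((A ∪ D) ∖ D) ∪ ((D Δ (D ∪ C)) ∩ A) = {3,7,11,12,14}
(((A ∪ D) ∖ D) ∪ ((D Δ (D ∪ C)) ∩ A)) ∖ A = {}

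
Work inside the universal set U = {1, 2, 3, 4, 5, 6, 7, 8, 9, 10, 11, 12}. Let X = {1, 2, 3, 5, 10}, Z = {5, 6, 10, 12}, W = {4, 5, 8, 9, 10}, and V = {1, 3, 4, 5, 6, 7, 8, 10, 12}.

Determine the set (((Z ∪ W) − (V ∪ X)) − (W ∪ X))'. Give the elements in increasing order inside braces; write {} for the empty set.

{1, 2, 3, 4, 5, 6, 7, 8, 9, 10, 11, 12}

Z ∪ W = {4, 5, 6, 8, 9, 10, 12}
V ∪ X = {1, 2, 3, 4, 5, 6, 7, 8, 10, 12}
(Z ∪ W) − (V ∪ X) = {9}
W ∪ X = {1, 2, 3, 4, 5, 8, 9, 10}
((Z ∪ W) − (V ∪ X)) − (W ∪ X) = {}
(((Z ∪ W) − (V ∪ X)) − (W ∪ X))' = {1, 2, 3, 4, 5, 6, 7, 8, 9, 10, 11, 12}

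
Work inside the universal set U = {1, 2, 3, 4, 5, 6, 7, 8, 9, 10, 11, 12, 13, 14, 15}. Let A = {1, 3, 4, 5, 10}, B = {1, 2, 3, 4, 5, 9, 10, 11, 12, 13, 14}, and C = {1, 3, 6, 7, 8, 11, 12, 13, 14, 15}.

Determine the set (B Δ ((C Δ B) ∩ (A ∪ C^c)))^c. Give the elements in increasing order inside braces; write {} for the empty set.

{2, 4, 5, 6, 7, 8, 9, 10, 15}

C Δ B = {2, 4, 5, 6, 7, 8, 9, 10, 15}
C^c = {2, 4, 5, 9, 10}
A ∪ C^c = {1, 2, 3, 4, 5, 9, 10}
(C Δ B) ∩ (A ∪ C^c) = {2, 4, 5, 9, 10}
B Δ ((C Δ B) ∩ (A ∪ C^c)) = {1, 3, 11, 12, 13, 14}
(B Δ ((C Δ B) ∩ (A ∪ C^c)))^c = {2, 4, 5, 6, 7, 8, 9, 10, 15}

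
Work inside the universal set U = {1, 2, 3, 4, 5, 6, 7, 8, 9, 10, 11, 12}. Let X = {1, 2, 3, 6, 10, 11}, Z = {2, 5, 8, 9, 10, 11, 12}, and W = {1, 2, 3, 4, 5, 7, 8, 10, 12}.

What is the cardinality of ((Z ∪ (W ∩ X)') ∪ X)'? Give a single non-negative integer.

W ∩ X = {1, 2, 3, 10}
(W ∩ X)' = {4, 5, 6, 7, 8, 9, 11, 12}
Z ∪ (W ∩ X)' = {2, 4, 5, 6, 7, 8, 9, 10, 11, 12}
(Z ∪ (W ∩ X)') ∪ X = {1, 2, 3, 4, 5, 6, 7, 8, 9, 10, 11, 12}
((Z ∪ (W ∩ X)') ∪ X)' = {}
|((Z ∪ (W ∩ X)') ∪ X)'| = 0

0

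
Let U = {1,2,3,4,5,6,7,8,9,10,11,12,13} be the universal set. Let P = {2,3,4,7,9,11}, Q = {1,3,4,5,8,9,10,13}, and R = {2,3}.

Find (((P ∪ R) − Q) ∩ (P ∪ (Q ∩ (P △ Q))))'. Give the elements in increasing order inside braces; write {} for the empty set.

P ∪ R = {2,3,4,7,9,11}
(P ∪ R) − Q = {2,7,11}
P △ Q = {1,2,5,7,8,10,11,13}
Q ∩ (P △ Q) = {1,5,8,10,13}
P ∪ (Q ∩ (P △ Q)) = {1,2,3,4,5,7,8,9,10,11,13}
((P ∪ R) − Q) ∩ (P ∪ (Q ∩ (P △ Q))) = {2,7,11}
(((P ∪ R) − Q) ∩ (P ∪ (Q ∩ (P △ Q))))' = {1,3,4,5,6,8,9,10,12,13}

{1,3,4,5,6,8,9,10,12,13}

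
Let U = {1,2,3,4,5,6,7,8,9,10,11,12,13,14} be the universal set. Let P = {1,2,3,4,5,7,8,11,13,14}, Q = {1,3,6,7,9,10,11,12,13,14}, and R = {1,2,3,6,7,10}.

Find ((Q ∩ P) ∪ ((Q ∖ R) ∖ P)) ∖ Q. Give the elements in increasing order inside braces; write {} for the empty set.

{}

Q ∩ P = {1,3,7,11,13,14}
Q ∖ R = {9,11,12,13,14}
(Q ∖ R) ∖ P = {9,12}
(Q ∩ P) ∪ ((Q ∖ R) ∖ P) = {1,3,7,9,11,12,13,14}
((Q ∩ P) ∪ ((Q ∖ R) ∖ P)) ∖ Q = {}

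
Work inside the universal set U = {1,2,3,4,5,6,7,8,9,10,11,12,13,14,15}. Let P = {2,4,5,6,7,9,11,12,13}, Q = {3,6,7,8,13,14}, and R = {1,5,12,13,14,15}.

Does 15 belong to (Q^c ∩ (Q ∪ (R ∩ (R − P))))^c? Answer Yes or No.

No

15 ∉ Q, so 15 ∈ Q^c
15 ∈ R and 15 ∉ P, so 15 ∈ R − P
15 ∈ R and 15 ∈ (R − P), so 15 ∈ R ∩ (R − P)
15 ∉ Q and 15 ∈ (R ∩ (R − P)), so 15 ∈ Q ∪ (R ∩ (R − P))
15 ∈ Q^c and 15 ∈ (Q ∪ (R ∩ (R − P))), so 15 ∈ Q^c ∩ (Q ∪ (R ∩ (R − P)))
15 ∉ (Q^c ∩ (Q ∪ (R ∩ (R − P))))^c since 15 ∈ (Q^c ∩ (Q ∪ (R ∩ (R − P))))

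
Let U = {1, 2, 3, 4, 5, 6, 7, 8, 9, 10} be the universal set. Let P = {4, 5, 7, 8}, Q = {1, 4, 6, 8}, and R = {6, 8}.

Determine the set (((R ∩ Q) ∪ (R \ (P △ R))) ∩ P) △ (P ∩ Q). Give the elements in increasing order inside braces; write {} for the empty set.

{4}

R ∩ Q = {6, 8}
P △ R = {4, 5, 6, 7}
R \ (P △ R) = {8}
(R ∩ Q) ∪ (R \ (P △ R)) = {6, 8}
((R ∩ Q) ∪ (R \ (P △ R))) ∩ P = {8}
P ∩ Q = {4, 8}
(((R ∩ Q) ∪ (R \ (P △ R))) ∩ P) △ (P ∩ Q) = {4}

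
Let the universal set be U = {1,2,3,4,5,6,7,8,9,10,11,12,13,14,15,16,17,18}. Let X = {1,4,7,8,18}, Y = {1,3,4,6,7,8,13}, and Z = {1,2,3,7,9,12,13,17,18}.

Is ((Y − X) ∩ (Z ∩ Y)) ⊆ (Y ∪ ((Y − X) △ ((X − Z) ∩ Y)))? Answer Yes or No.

Yes

Y − X = {3,6,13}
Z ∩ Y = {1,3,7,13}
(Y − X) ∩ (Z ∩ Y) = {3,13}
X − Z = {4,8}
(X − Z) ∩ Y = {4,8}
(Y − X) △ ((X − Z) ∩ Y) = {3,4,6,8,13}
Y ∪ ((Y − X) △ ((X − Z) ∩ Y)) = {1,3,4,6,7,8,13}
Every element of {3,13} is in {1,3,4,6,7,8,13}, so (Y − X) ∩ (Z ∩ Y) ⊆ Y ∪ ((Y − X) △ ((X − Z) ∩ Y)).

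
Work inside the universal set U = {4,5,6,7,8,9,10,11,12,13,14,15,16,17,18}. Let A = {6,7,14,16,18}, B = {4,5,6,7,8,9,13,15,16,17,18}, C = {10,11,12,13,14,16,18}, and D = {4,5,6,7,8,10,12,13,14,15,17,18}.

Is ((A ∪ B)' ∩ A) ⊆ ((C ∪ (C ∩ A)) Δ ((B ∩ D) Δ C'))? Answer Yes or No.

A ∪ B = {4,5,6,7,8,9,13,14,15,16,17,18}
(A ∪ B)' = {10,11,12}
(A ∪ B)' ∩ A = {}
C ∩ A = {14,16,18}
C ∪ (C ∩ A) = {10,11,12,13,14,16,18}
B ∩ D = {4,5,6,7,8,13,15,17,18}
C' = {4,5,6,7,8,9,15,17}
(B ∩ D) Δ C' = {9,13,18}
(C ∪ (C ∩ A)) Δ ((B ∩ D) Δ C') = {9,10,11,12,14,16}
Every element of {} is in {9,10,11,12,14,16}, so (A ∪ B)' ∩ A ⊆ (C ∪ (C ∩ A)) Δ ((B ∩ D) Δ C').

Yes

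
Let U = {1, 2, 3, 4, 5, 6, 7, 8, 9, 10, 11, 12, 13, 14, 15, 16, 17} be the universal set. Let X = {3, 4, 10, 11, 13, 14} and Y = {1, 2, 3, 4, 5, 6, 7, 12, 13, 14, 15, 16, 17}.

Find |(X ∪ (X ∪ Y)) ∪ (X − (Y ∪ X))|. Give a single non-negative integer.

15

X ∪ Y = {1, 2, 3, 4, 5, 6, 7, 10, 11, 12, 13, 14, 15, 16, 17}
X ∪ (X ∪ Y) = {1, 2, 3, 4, 5, 6, 7, 10, 11, 12, 13, 14, 15, 16, 17}
Y ∪ X = {1, 2, 3, 4, 5, 6, 7, 10, 11, 12, 13, 14, 15, 16, 17}
X − (Y ∪ X) = {}
(X ∪ (X ∪ Y)) ∪ (X − (Y ∪ X)) = {1, 2, 3, 4, 5, 6, 7, 10, 11, 12, 13, 14, 15, 16, 17}
|(X ∪ (X ∪ Y)) ∪ (X − (Y ∪ X))| = 15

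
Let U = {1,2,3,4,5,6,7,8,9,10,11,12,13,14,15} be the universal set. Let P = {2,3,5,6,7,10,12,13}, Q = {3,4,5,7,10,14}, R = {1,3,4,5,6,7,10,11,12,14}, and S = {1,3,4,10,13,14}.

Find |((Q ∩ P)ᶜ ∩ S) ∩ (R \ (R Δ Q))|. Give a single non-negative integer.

Q ∩ P = {3,5,7,10}
(Q ∩ P)ᶜ = {1,2,4,6,8,9,11,12,13,14,15}
(Q ∩ P)ᶜ ∩ S = {1,4,13,14}
R Δ Q = {1,6,11,12}
R \ (R Δ Q) = {3,4,5,7,10,14}
((Q ∩ P)ᶜ ∩ S) ∩ (R \ (R Δ Q)) = {4,14}
|((Q ∩ P)ᶜ ∩ S) ∩ (R \ (R Δ Q))| = 2

2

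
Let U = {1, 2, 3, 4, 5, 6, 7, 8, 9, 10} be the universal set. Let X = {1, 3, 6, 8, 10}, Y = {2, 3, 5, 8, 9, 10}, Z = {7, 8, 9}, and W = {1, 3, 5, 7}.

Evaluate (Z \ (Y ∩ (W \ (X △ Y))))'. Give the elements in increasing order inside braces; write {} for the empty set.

X △ Y = {1, 2, 5, 6, 9}
W \ (X △ Y) = {3, 7}
Y ∩ (W \ (X △ Y)) = {3}
Z \ (Y ∩ (W \ (X △ Y))) = {7, 8, 9}
(Z \ (Y ∩ (W \ (X △ Y))))' = {1, 2, 3, 4, 5, 6, 10}

{1, 2, 3, 4, 5, 6, 10}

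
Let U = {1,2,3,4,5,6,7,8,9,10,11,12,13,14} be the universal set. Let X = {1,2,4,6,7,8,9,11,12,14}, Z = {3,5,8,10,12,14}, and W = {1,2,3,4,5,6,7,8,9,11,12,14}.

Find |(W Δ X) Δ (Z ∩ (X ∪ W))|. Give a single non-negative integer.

3

W Δ X = {3,5}
X ∪ W = {1,2,3,4,5,6,7,8,9,11,12,14}
Z ∩ (X ∪ W) = {3,5,8,12,14}
(W Δ X) Δ (Z ∩ (X ∪ W)) = {8,12,14}
|(W Δ X) Δ (Z ∩ (X ∪ W))| = 3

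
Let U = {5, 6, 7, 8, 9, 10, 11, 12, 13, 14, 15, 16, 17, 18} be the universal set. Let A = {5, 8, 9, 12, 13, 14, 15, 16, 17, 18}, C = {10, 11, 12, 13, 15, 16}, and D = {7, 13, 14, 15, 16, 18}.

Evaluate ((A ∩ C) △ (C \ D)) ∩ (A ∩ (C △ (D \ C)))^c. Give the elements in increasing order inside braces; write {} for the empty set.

A ∩ C = {12, 13, 15, 16}
C \ D = {10, 11, 12}
(A ∩ C) △ (C \ D) = {10, 11, 13, 15, 16}
D \ C = {7, 14, 18}
C △ (D \ C) = {7, 10, 11, 12, 13, 14, 15, 16, 18}
A ∩ (C △ (D \ C)) = {12, 13, 14, 15, 16, 18}
(A ∩ (C △ (D \ C)))^c = {5, 6, 7, 8, 9, 10, 11, 17}
((A ∩ C) △ (C \ D)) ∩ (A ∩ (C △ (D \ C)))^c = {10, 11}

{10, 11}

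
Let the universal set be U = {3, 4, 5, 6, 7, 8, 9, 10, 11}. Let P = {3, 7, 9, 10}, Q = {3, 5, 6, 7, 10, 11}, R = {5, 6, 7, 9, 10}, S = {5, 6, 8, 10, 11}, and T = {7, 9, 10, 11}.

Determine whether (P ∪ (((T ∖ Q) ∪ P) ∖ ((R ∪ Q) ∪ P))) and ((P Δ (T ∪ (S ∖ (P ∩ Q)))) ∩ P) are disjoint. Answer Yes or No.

No

T ∖ Q = {9}
(T ∖ Q) ∪ P = {3, 7, 9, 10}
R ∪ Q = {3, 5, 6, 7, 9, 10, 11}
(R ∪ Q) ∪ P = {3, 5, 6, 7, 9, 10, 11}
((T ∖ Q) ∪ P) ∖ ((R ∪ Q) ∪ P) = {}
P ∪ (((T ∖ Q) ∪ P) ∖ ((R ∪ Q) ∪ P)) = {3, 7, 9, 10}
P ∩ Q = {3, 7, 10}
S ∖ (P ∩ Q) = {5, 6, 8, 11}
T ∪ (S ∖ (P ∩ Q)) = {5, 6, 7, 8, 9, 10, 11}
P Δ (T ∪ (S ∖ (P ∩ Q))) = {3, 5, 6, 8, 11}
(P Δ (T ∪ (S ∖ (P ∩ Q)))) ∩ P = {3}
3 lies in both, so they are not disjoint.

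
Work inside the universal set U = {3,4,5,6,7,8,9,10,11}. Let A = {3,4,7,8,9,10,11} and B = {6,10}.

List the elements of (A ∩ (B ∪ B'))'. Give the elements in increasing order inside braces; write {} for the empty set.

B' = {3,4,5,7,8,9,11}
B ∪ B' = {3,4,5,6,7,8,9,10,11}
A ∩ (B ∪ B') = {3,4,7,8,9,10,11}
(A ∩ (B ∪ B'))' = {5,6}

{5,6}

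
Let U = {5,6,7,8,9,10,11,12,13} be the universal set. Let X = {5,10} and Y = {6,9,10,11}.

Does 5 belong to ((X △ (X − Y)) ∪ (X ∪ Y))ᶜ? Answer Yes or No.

No

5 ∈ X and 5 ∉ Y, so 5 ∈ X − Y
5 ∈ X and 5 ∈ (X − Y), so 5 ∉ X △ (X − Y)
5 ∈ X and 5 ∉ Y, so 5 ∈ X ∪ Y
5 ∉ (X △ (X − Y)) and 5 ∈ (X ∪ Y), so 5 ∈ (X △ (X − Y)) ∪ (X ∪ Y)
5 ∉ ((X △ (X − Y)) ∪ (X ∪ Y))ᶜ since 5 ∈ ((X △ (X − Y)) ∪ (X ∪ Y))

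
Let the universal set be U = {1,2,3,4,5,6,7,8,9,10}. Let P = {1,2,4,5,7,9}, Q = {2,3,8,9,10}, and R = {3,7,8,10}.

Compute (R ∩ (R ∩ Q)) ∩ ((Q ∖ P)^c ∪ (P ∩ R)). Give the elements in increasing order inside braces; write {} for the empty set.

{}

R ∩ Q = {3,8,10}
R ∩ (R ∩ Q) = {3,8,10}
Q ∖ P = {3,8,10}
(Q ∖ P)^c = {1,2,4,5,6,7,9}
P ∩ R = {7}
(Q ∖ P)^c ∪ (P ∩ R) = {1,2,4,5,6,7,9}
(R ∩ (R ∩ Q)) ∩ ((Q ∖ P)^c ∪ (P ∩ R)) = {}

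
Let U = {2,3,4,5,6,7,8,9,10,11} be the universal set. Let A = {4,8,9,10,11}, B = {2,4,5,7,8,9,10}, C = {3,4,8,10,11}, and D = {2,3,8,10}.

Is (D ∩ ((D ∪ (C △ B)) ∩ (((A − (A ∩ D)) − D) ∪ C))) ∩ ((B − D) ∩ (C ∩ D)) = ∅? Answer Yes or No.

Yes

C △ B = {2,3,5,7,9,11}
D ∪ (C △ B) = {2,3,5,7,8,9,10,11}
A ∩ D = {8,10}
A − (A ∩ D) = {4,9,11}
(A − (A ∩ D)) − D = {4,9,11}
((A − (A ∩ D)) − D) ∪ C = {3,4,8,9,10,11}
(D ∪ (C △ B)) ∩ (((A − (A ∩ D)) − D) ∪ C) = {3,8,9,10,11}
D ∩ ((D ∪ (C △ B)) ∩ (((A − (A ∩ D)) − D) ∪ C)) = {3,8,10}
B − D = {4,5,7,9}
C ∩ D = {3,8,10}
(B − D) ∩ (C ∩ D) = {}
{3,8,10} and {} share no elements.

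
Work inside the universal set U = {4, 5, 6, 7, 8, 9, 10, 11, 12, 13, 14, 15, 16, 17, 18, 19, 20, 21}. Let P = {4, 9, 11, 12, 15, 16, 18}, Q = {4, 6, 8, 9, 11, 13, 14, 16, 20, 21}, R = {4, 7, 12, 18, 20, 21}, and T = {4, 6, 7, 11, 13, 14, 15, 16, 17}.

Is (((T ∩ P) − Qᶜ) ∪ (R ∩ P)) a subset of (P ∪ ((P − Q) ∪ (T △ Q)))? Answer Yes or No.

T ∩ P = {4, 11, 15, 16}
Qᶜ = {5, 7, 10, 12, 15, 17, 18, 19}
(T ∩ P) − Qᶜ = {4, 11, 16}
R ∩ P = {4, 12, 18}
((T ∩ P) − Qᶜ) ∪ (R ∩ P) = {4, 11, 12, 16, 18}
P − Q = {12, 15, 18}
T △ Q = {7, 8, 9, 15, 17, 20, 21}
(P − Q) ∪ (T △ Q) = {7, 8, 9, 12, 15, 17, 18, 20, 21}
P ∪ ((P − Q) ∪ (T △ Q)) = {4, 7, 8, 9, 11, 12, 15, 16, 17, 18, 20, 21}
Every element of {4, 11, 12, 16, 18} is in {4, 7, 8, 9, 11, 12, 15, 16, 17, 18, 20, 21}, so ((T ∩ P) − Qᶜ) ∪ (R ∩ P) ⊆ P ∪ ((P − Q) ∪ (T △ Q)).

Yes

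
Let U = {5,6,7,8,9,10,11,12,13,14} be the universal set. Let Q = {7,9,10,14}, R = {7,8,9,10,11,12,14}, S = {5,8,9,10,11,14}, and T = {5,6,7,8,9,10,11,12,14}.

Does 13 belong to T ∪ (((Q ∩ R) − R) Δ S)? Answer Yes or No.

13 ∉ Q and 13 ∉ R, so 13 ∉ Q ∩ R
13 ∉ (Q ∩ R) and 13 ∉ R, so 13 ∉ (Q ∩ R) − R
13 ∉ ((Q ∩ R) − R) and 13 ∉ S, so 13 ∉ ((Q ∩ R) − R) Δ S
13 ∉ T and 13 ∉ (((Q ∩ R) − R) Δ S), so 13 ∉ T ∪ (((Q ∩ R) − R) Δ S)

No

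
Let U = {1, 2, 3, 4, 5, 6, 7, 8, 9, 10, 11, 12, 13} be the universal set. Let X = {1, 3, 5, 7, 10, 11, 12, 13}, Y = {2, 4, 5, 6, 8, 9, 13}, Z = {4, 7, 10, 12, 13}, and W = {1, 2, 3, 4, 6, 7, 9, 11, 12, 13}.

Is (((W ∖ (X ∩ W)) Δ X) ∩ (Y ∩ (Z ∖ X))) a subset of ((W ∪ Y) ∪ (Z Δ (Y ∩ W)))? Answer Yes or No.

X ∩ W = {1, 3, 7, 11, 12, 13}
W ∖ (X ∩ W) = {2, 4, 6, 9}
(W ∖ (X ∩ W)) Δ X = {1, 2, 3, 4, 5, 6, 7, 9, 10, 11, 12, 13}
Z ∖ X = {4}
Y ∩ (Z ∖ X) = {4}
((W ∖ (X ∩ W)) Δ X) ∩ (Y ∩ (Z ∖ X)) = {4}
W ∪ Y = {1, 2, 3, 4, 5, 6, 7, 8, 9, 11, 12, 13}
Y ∩ W = {2, 4, 6, 9, 13}
Z Δ (Y ∩ W) = {2, 6, 7, 9, 10, 12}
(W ∪ Y) ∪ (Z Δ (Y ∩ W)) = {1, 2, 3, 4, 5, 6, 7, 8, 9, 10, 11, 12, 13}
Every element of {4} is in {1, 2, 3, 4, 5, 6, 7, 8, 9, 10, 11, 12, 13}, so ((W ∖ (X ∩ W)) Δ X) ∩ (Y ∩ (Z ∖ X)) ⊆ (W ∪ Y) ∪ (Z Δ (Y ∩ W)).

Yes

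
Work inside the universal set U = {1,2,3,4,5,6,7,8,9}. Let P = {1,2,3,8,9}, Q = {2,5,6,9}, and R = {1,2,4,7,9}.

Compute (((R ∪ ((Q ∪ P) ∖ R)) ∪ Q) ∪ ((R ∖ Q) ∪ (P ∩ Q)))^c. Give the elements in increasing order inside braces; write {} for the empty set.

Q ∪ P = {1,2,3,5,6,8,9}
(Q ∪ P) ∖ R = {3,5,6,8}
R ∪ ((Q ∪ P) ∖ R) = {1,2,3,4,5,6,7,8,9}
(R ∪ ((Q ∪ P) ∖ R)) ∪ Q = {1,2,3,4,5,6,7,8,9}
R ∖ Q = {1,4,7}
P ∩ Q = {2,9}
(R ∖ Q) ∪ (P ∩ Q) = {1,2,4,7,9}
((R ∪ ((Q ∪ P) ∖ R)) ∪ Q) ∪ ((R ∖ Q) ∪ (P ∩ Q)) = {1,2,3,4,5,6,7,8,9}
(((R ∪ ((Q ∪ P) ∖ R)) ∪ Q) ∪ ((R ∖ Q) ∪ (P ∩ Q)))^c = {}

{}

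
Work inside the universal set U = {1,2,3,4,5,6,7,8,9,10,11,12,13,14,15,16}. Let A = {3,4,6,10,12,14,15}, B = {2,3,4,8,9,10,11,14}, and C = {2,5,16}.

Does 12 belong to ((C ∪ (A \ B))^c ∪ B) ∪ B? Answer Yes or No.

No

12 ∈ A and 12 ∉ B, so 12 ∈ A \ B
12 ∉ C and 12 ∈ (A \ B), so 12 ∈ C ∪ (A \ B)
12 ∉ (C ∪ (A \ B))^c since 12 ∈ (C ∪ (A \ B))
12 ∉ (C ∪ (A \ B))^c and 12 ∉ B, so 12 ∉ (C ∪ (A \ B))^c ∪ B
12 ∉ ((C ∪ (A \ B))^c ∪ B) and 12 ∉ B, so 12 ∉ ((C ∪ (A \ B))^c ∪ B) ∪ B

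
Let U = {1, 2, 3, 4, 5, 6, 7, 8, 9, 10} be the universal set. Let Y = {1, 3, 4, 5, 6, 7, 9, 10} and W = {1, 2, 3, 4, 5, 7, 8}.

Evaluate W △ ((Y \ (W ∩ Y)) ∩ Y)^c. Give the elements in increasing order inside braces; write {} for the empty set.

W ∩ Y = {1, 3, 4, 5, 7}
Y \ (W ∩ Y) = {6, 9, 10}
(Y \ (W ∩ Y)) ∩ Y = {6, 9, 10}
((Y \ (W ∩ Y)) ∩ Y)^c = {1, 2, 3, 4, 5, 7, 8}
W △ ((Y \ (W ∩ Y)) ∩ Y)^c = {}

{}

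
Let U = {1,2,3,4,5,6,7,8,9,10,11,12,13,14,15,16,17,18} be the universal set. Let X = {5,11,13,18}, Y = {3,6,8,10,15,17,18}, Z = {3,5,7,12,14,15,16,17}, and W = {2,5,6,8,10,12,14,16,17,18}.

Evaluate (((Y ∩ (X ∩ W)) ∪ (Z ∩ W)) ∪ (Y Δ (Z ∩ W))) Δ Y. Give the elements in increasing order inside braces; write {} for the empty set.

X ∩ W = {5,18}
Y ∩ (X ∩ W) = {18}
Z ∩ W = {5,12,14,16,17}
(Y ∩ (X ∩ W)) ∪ (Z ∩ W) = {5,12,14,16,17,18}
Y Δ (Z ∩ W) = {3,5,6,8,10,12,14,15,16,18}
((Y ∩ (X ∩ W)) ∪ (Z ∩ W)) ∪ (Y Δ (Z ∩ W)) = {3,5,6,8,10,12,14,15,16,17,18}
(((Y ∩ (X ∩ W)) ∪ (Z ∩ W)) ∪ (Y Δ (Z ∩ W))) Δ Y = {5,12,14,16}

{5,12,14,16}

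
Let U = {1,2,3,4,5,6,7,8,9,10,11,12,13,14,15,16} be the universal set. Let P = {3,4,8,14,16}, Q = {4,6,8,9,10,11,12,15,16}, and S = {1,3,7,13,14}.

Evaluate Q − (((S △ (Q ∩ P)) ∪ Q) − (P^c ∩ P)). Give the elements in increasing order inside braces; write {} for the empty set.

{}

Q ∩ P = {4,8,16}
S △ (Q ∩ P) = {1,3,4,7,8,13,14,16}
(S △ (Q ∩ P)) ∪ Q = {1,3,4,6,7,8,9,10,11,12,13,14,15,16}
P^c = {1,2,5,6,7,9,10,11,12,13,15}
P^c ∩ P = {}
((S △ (Q ∩ P)) ∪ Q) − (P^c ∩ P) = {1,3,4,6,7,8,9,10,11,12,13,14,15,16}
Q − (((S △ (Q ∩ P)) ∪ Q) − (P^c ∩ P)) = {}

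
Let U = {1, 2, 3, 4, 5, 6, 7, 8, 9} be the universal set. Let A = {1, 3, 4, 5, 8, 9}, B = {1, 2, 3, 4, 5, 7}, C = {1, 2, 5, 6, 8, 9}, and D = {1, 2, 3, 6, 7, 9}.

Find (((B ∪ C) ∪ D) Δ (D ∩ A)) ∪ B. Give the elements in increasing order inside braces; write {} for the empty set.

B ∪ C = {1, 2, 3, 4, 5, 6, 7, 8, 9}
(B ∪ C) ∪ D = {1, 2, 3, 4, 5, 6, 7, 8, 9}
D ∩ A = {1, 3, 9}
((B ∪ C) ∪ D) Δ (D ∩ A) = {2, 4, 5, 6, 7, 8}
(((B ∪ C) ∪ D) Δ (D ∩ A)) ∪ B = {1, 2, 3, 4, 5, 6, 7, 8}

{1, 2, 3, 4, 5, 6, 7, 8}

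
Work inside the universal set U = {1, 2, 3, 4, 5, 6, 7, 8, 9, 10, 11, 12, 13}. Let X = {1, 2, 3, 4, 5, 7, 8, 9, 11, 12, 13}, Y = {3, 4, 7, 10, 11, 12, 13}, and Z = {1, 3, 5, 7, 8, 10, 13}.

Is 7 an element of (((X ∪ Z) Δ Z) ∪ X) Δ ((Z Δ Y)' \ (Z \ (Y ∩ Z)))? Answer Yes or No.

7 ∈ X and 7 ∈ Z, so 7 ∈ X ∪ Z
7 ∈ (X ∪ Z) and 7 ∈ Z, so 7 ∉ (X ∪ Z) Δ Z
7 ∉ ((X ∪ Z) Δ Z) and 7 ∈ X, so 7 ∈ ((X ∪ Z) Δ Z) ∪ X
7 ∈ Z and 7 ∈ Y, so 7 ∉ Z Δ Y
7 ∈ (Z Δ Y)' since 7 ∉ (Z Δ Y)
7 ∈ Y and 7 ∈ Z, so 7 ∈ Y ∩ Z
7 ∈ Z and 7 ∈ (Y ∩ Z), so 7 ∉ Z \ (Y ∩ Z)
7 ∈ (Z Δ Y)' and 7 ∉ (Z \ (Y ∩ Z)), so 7 ∈ (Z Δ Y)' \ (Z \ (Y ∩ Z))
7 ∈ (((X ∪ Z) Δ Z) ∪ X) and 7 ∈ ((Z Δ Y)' \ (Z \ (Y ∩ Z))), so 7 ∉ (((X ∪ Z) Δ Z) ∪ X) Δ ((Z Δ Y)' \ (Z \ (Y ∩ Z)))

No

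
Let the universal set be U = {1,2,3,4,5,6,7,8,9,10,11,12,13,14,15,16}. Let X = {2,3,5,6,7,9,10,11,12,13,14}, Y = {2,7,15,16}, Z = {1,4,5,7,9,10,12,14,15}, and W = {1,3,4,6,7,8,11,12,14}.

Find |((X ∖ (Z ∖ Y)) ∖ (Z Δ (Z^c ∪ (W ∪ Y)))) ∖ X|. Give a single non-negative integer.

0

Z ∖ Y = {1,4,5,9,10,12,14}
X ∖ (Z ∖ Y) = {2,3,6,7,11,13}
Z^c = {2,3,6,8,11,13,16}
W ∪ Y = {1,2,3,4,6,7,8,11,12,14,15,16}
Z^c ∪ (W ∪ Y) = {1,2,3,4,6,7,8,11,12,13,14,15,16}
Z Δ (Z^c ∪ (W ∪ Y)) = {2,3,5,6,8,9,10,11,13,16}
(X ∖ (Z ∖ Y)) ∖ (Z Δ (Z^c ∪ (W ∪ Y))) = {7}
((X ∖ (Z ∖ Y)) ∖ (Z Δ (Z^c ∪ (W ∪ Y)))) ∖ X = {}
|((X ∖ (Z ∖ Y)) ∖ (Z Δ (Z^c ∪ (W ∪ Y)))) ∖ X| = 0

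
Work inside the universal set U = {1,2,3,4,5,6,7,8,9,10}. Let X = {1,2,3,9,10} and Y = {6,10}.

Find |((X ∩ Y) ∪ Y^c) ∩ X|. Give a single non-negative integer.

X ∩ Y = {10}
Y^c = {1,2,3,4,5,7,8,9}
(X ∩ Y) ∪ Y^c = {1,2,3,4,5,7,8,9,10}
((X ∩ Y) ∪ Y^c) ∩ X = {1,2,3,9,10}
|((X ∩ Y) ∪ Y^c) ∩ X| = 5

5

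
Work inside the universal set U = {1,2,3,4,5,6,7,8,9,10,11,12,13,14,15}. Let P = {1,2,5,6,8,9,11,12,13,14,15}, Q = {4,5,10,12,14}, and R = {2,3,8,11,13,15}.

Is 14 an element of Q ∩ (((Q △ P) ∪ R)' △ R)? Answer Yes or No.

Yes

14 ∈ Q and 14 ∈ P, so 14 ∉ Q △ P
14 ∉ (Q △ P) and 14 ∉ R, so 14 ∉ (Q △ P) ∪ R
14 ∈ ((Q △ P) ∪ R)' since 14 ∉ ((Q △ P) ∪ R)
14 ∈ ((Q △ P) ∪ R)' and 14 ∉ R, so 14 ∈ ((Q △ P) ∪ R)' △ R
14 ∈ Q and 14 ∈ (((Q △ P) ∪ R)' △ R), so 14 ∈ Q ∩ (((Q △ P) ∪ R)' △ R)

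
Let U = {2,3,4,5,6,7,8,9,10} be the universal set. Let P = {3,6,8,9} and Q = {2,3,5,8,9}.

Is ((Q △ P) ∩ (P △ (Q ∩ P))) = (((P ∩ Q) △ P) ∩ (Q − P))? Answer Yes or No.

Q △ P = {2,5,6}
Q ∩ P = {3,8,9}
P △ (Q ∩ P) = {6}
(Q △ P) ∩ (P △ (Q ∩ P)) = {6}
P ∩ Q = {3,8,9}
(P ∩ Q) △ P = {6}
Q − P = {2,5}
((P ∩ Q) △ P) ∩ (Q − P) = {}
6 ∈ (Q △ P) ∩ (P △ (Q ∩ P)) but 6 ∉ ((P ∩ Q) △ P) ∩ (Q − P), so they differ.

No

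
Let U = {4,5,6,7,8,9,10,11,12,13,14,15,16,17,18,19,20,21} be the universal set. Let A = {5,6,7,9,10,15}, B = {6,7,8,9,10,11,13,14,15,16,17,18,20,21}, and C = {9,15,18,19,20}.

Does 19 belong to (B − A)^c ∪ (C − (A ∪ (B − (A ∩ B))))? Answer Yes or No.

Yes

19 ∉ B and 19 ∉ A, so 19 ∉ B − A
19 ∈ (B − A)^c since 19 ∉ (B − A)
19 ∉ A and 19 ∉ B, so 19 ∉ A ∩ B
19 ∉ B and 19 ∉ (A ∩ B), so 19 ∉ B − (A ∩ B)
19 ∉ A and 19 ∉ (B − (A ∩ B)), so 19 ∉ A ∪ (B − (A ∩ B))
19 ∈ C and 19 ∉ (A ∪ (B − (A ∩ B))), so 19 ∈ C − (A ∪ (B − (A ∩ B)))
19 ∈ (B − A)^c and 19 ∈ (C − (A ∪ (B − (A ∩ B)))), so 19 ∈ (B − A)^c ∪ (C − (A ∪ (B − (A ∩ B))))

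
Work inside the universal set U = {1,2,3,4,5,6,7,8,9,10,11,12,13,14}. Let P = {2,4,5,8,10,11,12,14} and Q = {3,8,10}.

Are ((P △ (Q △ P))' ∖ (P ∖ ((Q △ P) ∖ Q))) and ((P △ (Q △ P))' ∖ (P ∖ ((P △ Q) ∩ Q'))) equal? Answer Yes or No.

Q △ P = {2,3,4,5,11,12,14}
P △ (Q △ P) = {3,8,10}
(P △ (Q △ P))' = {1,2,4,5,6,7,9,11,12,13,14}
(Q △ P) ∖ Q = {2,4,5,11,12,14}
P ∖ ((Q △ P) ∖ Q) = {8,10}
(P △ (Q △ P))' ∖ (P ∖ ((Q △ P) ∖ Q)) = {1,2,4,5,6,7,9,11,12,13,14}
P △ Q = {2,3,4,5,11,12,14}
Q' = {1,2,4,5,6,7,9,11,12,13,14}
(P △ Q) ∩ Q' = {2,4,5,11,12,14}
P ∖ ((P △ Q) ∩ Q') = {8,10}
(P △ (Q △ P))' ∖ (P ∖ ((P △ Q) ∩ Q')) = {1,2,4,5,6,7,9,11,12,13,14}
Both equal {1,2,4,5,6,7,9,11,12,13,14}, so (P △ (Q △ P))' ∖ (P ∖ ((Q △ P) ∖ Q)) = (P △ (Q △ P))' ∖ (P ∖ ((P △ Q) ∩ Q')).

Yes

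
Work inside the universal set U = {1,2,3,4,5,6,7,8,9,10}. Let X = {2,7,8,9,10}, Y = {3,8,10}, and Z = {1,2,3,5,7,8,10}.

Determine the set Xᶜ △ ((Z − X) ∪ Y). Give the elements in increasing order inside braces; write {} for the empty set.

{4,6,8,10}

Xᶜ = {1,3,4,5,6}
Z − X = {1,3,5}
(Z − X) ∪ Y = {1,3,5,8,10}
Xᶜ △ ((Z − X) ∪ Y) = {4,6,8,10}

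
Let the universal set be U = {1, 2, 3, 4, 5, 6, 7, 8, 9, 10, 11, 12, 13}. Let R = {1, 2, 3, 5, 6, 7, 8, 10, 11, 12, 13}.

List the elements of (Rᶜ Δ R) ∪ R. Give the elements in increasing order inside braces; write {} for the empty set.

Rᶜ = {4, 9}
Rᶜ Δ R = {1, 2, 3, 4, 5, 6, 7, 8, 9, 10, 11, 12, 13}
(Rᶜ Δ R) ∪ R = {1, 2, 3, 4, 5, 6, 7, 8, 9, 10, 11, 12, 13}

{1, 2, 3, 4, 5, 6, 7, 8, 9, 10, 11, 12, 13}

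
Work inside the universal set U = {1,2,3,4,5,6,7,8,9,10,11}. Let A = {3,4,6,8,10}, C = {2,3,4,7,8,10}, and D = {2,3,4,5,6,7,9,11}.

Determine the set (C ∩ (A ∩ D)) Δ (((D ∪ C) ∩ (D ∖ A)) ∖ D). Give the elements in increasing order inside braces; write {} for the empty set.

A ∩ D = {3,4,6}
C ∩ (A ∩ D) = {3,4}
D ∪ C = {2,3,4,5,6,7,8,9,10,11}
D ∖ A = {2,5,7,9,11}
(D ∪ C) ∩ (D ∖ A) = {2,5,7,9,11}
((D ∪ C) ∩ (D ∖ A)) ∖ D = {}
(C ∩ (A ∩ D)) Δ (((D ∪ C) ∩ (D ∖ A)) ∖ D) = {3,4}

{3,4}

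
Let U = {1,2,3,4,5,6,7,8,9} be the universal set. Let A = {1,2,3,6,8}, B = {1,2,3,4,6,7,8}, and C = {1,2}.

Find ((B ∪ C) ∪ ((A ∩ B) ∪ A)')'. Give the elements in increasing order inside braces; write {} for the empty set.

B ∪ C = {1,2,3,4,6,7,8}
A ∩ B = {1,2,3,6,8}
(A ∩ B) ∪ A = {1,2,3,6,8}
((A ∩ B) ∪ A)' = {4,5,7,9}
(B ∪ C) ∪ ((A ∩ B) ∪ A)' = {1,2,3,4,5,6,7,8,9}
((B ∪ C) ∪ ((A ∩ B) ∪ A)')' = {}

{}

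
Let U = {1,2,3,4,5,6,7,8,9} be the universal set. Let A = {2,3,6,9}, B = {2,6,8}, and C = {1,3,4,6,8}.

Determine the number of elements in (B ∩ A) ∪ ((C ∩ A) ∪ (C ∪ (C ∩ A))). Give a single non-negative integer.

B ∩ A = {2,6}
C ∩ A = {3,6}
C ∪ (C ∩ A) = {1,3,4,6,8}
(C ∩ A) ∪ (C ∪ (C ∩ A)) = {1,3,4,6,8}
(B ∩ A) ∪ ((C ∩ A) ∪ (C ∪ (C ∩ A))) = {1,2,3,4,6,8}
|(B ∩ A) ∪ ((C ∩ A) ∪ (C ∪ (C ∩ A)))| = 6

6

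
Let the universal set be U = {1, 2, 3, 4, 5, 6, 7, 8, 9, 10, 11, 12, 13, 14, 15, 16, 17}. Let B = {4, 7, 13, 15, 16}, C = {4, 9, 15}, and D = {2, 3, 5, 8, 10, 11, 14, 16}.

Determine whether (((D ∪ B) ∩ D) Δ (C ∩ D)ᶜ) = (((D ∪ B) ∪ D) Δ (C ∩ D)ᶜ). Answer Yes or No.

No

D ∪ B = {2, 3, 4, 5, 7, 8, 10, 11, 13, 14, 15, 16}
(D ∪ B) ∩ D = {2, 3, 5, 8, 10, 11, 14, 16}
C ∩ D = {}
(C ∩ D)ᶜ = {1, 2, 3, 4, 5, 6, 7, 8, 9, 10, 11, 12, 13, 14, 15, 16, 17}
((D ∪ B) ∩ D) Δ (C ∩ D)ᶜ = {1, 4, 6, 7, 9, 12, 13, 15, 17}
(D ∪ B) ∪ D = {2, 3, 4, 5, 7, 8, 10, 11, 13, 14, 15, 16}
((D ∪ B) ∪ D) Δ (C ∩ D)ᶜ = {1, 6, 9, 12, 17}
4 ∈ ((D ∪ B) ∩ D) Δ (C ∩ D)ᶜ but 4 ∉ ((D ∪ B) ∪ D) Δ (C ∩ D)ᶜ, so they differ.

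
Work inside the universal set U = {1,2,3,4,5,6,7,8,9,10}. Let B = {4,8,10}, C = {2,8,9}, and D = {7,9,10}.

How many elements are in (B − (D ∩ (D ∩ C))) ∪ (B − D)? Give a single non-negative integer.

D ∩ C = {9}
D ∩ (D ∩ C) = {9}
B − (D ∩ (D ∩ C)) = {4,8,10}
B − D = {4,8}
(B − (D ∩ (D ∩ C))) ∪ (B − D) = {4,8,10}
|(B − (D ∩ (D ∩ C))) ∪ (B − D)| = 3

3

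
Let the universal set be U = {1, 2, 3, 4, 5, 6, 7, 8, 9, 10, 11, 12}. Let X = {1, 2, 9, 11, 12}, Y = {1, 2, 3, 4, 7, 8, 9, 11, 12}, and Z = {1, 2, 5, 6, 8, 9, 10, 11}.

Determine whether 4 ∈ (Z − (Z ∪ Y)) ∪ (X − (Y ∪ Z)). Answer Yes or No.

4 ∉ Z and 4 ∈ Y, so 4 ∈ Z ∪ Y
4 ∉ Z and 4 ∈ (Z ∪ Y), so 4 ∉ Z − (Z ∪ Y)
4 ∈ Y and 4 ∉ Z, so 4 ∈ Y ∪ Z
4 ∉ X and 4 ∈ (Y ∪ Z), so 4 ∉ X − (Y ∪ Z)
4 ∉ (Z − (Z ∪ Y)) and 4 ∉ (X − (Y ∪ Z)), so 4 ∉ (Z − (Z ∪ Y)) ∪ (X − (Y ∪ Z))

No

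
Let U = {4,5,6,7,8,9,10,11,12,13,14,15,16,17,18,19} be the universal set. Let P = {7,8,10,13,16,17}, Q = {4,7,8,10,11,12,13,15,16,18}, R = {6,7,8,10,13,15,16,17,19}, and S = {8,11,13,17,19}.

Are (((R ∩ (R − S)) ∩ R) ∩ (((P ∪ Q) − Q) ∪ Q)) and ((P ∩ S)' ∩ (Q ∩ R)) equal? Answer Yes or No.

Yes

R − S = {6,7,10,15,16}
R ∩ (R − S) = {6,7,10,15,16}
(R ∩ (R − S)) ∩ R = {6,7,10,15,16}
P ∪ Q = {4,7,8,10,11,12,13,15,16,17,18}
(P ∪ Q) − Q = {17}
((P ∪ Q) − Q) ∪ Q = {4,7,8,10,11,12,13,15,16,17,18}
((R ∩ (R − S)) ∩ R) ∩ (((P ∪ Q) − Q) ∪ Q) = {7,10,15,16}
P ∩ S = {8,13,17}
(P ∩ S)' = {4,5,6,7,9,10,11,12,14,15,16,18,19}
Q ∩ R = {7,8,10,13,15,16}
(P ∩ S)' ∩ (Q ∩ R) = {7,10,15,16}
Both equal {7,10,15,16}, so ((R ∩ (R − S)) ∩ R) ∩ (((P ∪ Q) − Q) ∪ Q) = (P ∩ S)' ∩ (Q ∩ R).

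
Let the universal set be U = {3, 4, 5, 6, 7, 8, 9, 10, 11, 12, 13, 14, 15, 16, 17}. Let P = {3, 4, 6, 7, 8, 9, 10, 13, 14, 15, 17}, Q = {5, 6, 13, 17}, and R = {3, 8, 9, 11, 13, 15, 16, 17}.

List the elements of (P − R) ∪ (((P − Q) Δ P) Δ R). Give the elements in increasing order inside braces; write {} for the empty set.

{3, 4, 6, 7, 8, 9, 10, 11, 14, 15, 16}

P − R = {4, 6, 7, 10, 14}
P − Q = {3, 4, 7, 8, 9, 10, 14, 15}
(P − Q) Δ P = {6, 13, 17}
((P − Q) Δ P) Δ R = {3, 6, 8, 9, 11, 15, 16}
(P − R) ∪ (((P − Q) Δ P) Δ R) = {3, 4, 6, 7, 8, 9, 10, 11, 14, 15, 16}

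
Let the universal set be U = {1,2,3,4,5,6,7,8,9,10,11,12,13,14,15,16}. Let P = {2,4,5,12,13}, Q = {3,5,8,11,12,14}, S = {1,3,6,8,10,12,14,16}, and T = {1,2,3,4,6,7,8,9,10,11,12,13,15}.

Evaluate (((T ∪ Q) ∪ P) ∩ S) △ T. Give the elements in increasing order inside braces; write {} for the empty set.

{2,4,7,9,11,13,14,15}

T ∪ Q = {1,2,3,4,5,6,7,8,9,10,11,12,13,14,15}
(T ∪ Q) ∪ P = {1,2,3,4,5,6,7,8,9,10,11,12,13,14,15}
((T ∪ Q) ∪ P) ∩ S = {1,3,6,8,10,12,14}
(((T ∪ Q) ∪ P) ∩ S) △ T = {2,4,7,9,11,13,14,15}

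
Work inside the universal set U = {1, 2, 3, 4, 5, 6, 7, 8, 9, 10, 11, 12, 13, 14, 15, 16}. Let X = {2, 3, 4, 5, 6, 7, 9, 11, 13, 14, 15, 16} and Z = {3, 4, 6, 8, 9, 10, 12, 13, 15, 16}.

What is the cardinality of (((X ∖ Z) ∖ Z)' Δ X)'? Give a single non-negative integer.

7

X ∖ Z = {2, 5, 7, 11, 14}
(X ∖ Z) ∖ Z = {2, 5, 7, 11, 14}
((X ∖ Z) ∖ Z)' = {1, 3, 4, 6, 8, 9, 10, 12, 13, 15, 16}
((X ∖ Z) ∖ Z)' Δ X = {1, 2, 5, 7, 8, 10, 11, 12, 14}
(((X ∖ Z) ∖ Z)' Δ X)' = {3, 4, 6, 9, 13, 15, 16}
|(((X ∖ Z) ∖ Z)' Δ X)'| = 7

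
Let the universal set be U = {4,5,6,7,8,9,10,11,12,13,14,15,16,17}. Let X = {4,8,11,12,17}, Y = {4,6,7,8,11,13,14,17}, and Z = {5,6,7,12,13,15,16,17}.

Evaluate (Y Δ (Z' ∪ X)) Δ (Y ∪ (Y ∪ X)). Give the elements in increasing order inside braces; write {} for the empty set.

Z' = {4,8,9,10,11,14}
Z' ∪ X = {4,8,9,10,11,12,14,17}
Y Δ (Z' ∪ X) = {6,7,9,10,12,13}
Y ∪ X = {4,6,7,8,11,12,13,14,17}
Y ∪ (Y ∪ X) = {4,6,7,8,11,12,13,14,17}
(Y Δ (Z' ∪ X)) Δ (Y ∪ (Y ∪ X)) = {4,8,9,10,11,14,17}

{4,8,9,10,11,14,17}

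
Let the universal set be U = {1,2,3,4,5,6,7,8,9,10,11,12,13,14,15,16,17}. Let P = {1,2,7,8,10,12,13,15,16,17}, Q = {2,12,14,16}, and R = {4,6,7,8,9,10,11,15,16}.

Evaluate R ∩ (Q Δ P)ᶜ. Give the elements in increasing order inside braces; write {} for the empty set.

{4,6,9,11,16}

Q Δ P = {1,7,8,10,13,14,15,17}
(Q Δ P)ᶜ = {2,3,4,5,6,9,11,12,16}
R ∩ (Q Δ P)ᶜ = {4,6,9,11,16}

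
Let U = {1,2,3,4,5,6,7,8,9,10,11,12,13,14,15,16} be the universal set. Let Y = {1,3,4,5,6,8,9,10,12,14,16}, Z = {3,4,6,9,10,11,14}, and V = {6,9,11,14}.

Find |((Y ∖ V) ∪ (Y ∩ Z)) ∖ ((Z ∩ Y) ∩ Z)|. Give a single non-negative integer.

Y ∖ V = {1,3,4,5,8,10,12,16}
Y ∩ Z = {3,4,6,9,10,14}
(Y ∖ V) ∪ (Y ∩ Z) = {1,3,4,5,6,8,9,10,12,14,16}
Z ∩ Y = {3,4,6,9,10,14}
(Z ∩ Y) ∩ Z = {3,4,6,9,10,14}
((Y ∖ V) ∪ (Y ∩ Z)) ∖ ((Z ∩ Y) ∩ Z) = {1,5,8,12,16}
|((Y ∖ V) ∪ (Y ∩ Z)) ∖ ((Z ∩ Y) ∩ Z)| = 5

5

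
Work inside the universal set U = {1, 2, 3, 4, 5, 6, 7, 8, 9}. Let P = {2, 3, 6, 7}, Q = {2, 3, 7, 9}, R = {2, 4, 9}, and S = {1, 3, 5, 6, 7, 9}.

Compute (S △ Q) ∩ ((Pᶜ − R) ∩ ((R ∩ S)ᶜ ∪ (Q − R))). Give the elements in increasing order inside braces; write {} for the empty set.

S △ Q = {1, 2, 5, 6}
Pᶜ = {1, 4, 5, 8, 9}
Pᶜ − R = {1, 5, 8}
R ∩ S = {9}
(R ∩ S)ᶜ = {1, 2, 3, 4, 5, 6, 7, 8}
Q − R = {3, 7}
(R ∩ S)ᶜ ∪ (Q − R) = {1, 2, 3, 4, 5, 6, 7, 8}
(Pᶜ − R) ∩ ((R ∩ S)ᶜ ∪ (Q − R)) = {1, 5, 8}
(S △ Q) ∩ ((Pᶜ − R) ∩ ((R ∩ S)ᶜ ∪ (Q − R))) = {1, 5}

{1, 5}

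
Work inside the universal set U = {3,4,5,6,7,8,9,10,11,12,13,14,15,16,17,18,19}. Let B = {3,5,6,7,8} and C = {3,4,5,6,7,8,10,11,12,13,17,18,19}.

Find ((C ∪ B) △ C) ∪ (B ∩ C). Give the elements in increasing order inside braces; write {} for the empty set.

C ∪ B = {3,4,5,6,7,8,10,11,12,13,17,18,19}
(C ∪ B) △ C = {}
B ∩ C = {3,5,6,7,8}
((C ∪ B) △ C) ∪ (B ∩ C) = {3,5,6,7,8}

{3,5,6,7,8}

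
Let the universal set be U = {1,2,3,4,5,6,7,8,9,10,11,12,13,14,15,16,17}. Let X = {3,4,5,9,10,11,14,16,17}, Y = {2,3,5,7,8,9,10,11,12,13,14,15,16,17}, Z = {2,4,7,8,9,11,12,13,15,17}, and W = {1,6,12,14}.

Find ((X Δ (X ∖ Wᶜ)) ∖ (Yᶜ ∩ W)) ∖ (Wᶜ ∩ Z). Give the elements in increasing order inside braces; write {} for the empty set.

{3,5,10,16}

Wᶜ = {2,3,4,5,7,8,9,10,11,13,15,16,17}
X ∖ Wᶜ = {14}
X Δ (X ∖ Wᶜ) = {3,4,5,9,10,11,16,17}
Yᶜ = {1,4,6}
Yᶜ ∩ W = {1,6}
(X Δ (X ∖ Wᶜ)) ∖ (Yᶜ ∩ W) = {3,4,5,9,10,11,16,17}
Wᶜ ∩ Z = {2,4,7,8,9,11,13,15,17}
((X Δ (X ∖ Wᶜ)) ∖ (Yᶜ ∩ W)) ∖ (Wᶜ ∩ Z) = {3,5,10,16}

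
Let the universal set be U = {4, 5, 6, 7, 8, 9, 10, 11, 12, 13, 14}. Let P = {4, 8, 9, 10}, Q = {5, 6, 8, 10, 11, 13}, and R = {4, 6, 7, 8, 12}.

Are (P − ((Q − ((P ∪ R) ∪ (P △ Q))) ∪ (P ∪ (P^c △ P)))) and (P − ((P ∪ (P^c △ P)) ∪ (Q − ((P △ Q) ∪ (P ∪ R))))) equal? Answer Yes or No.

P ∪ R = {4, 6, 7, 8, 9, 10, 12}
P △ Q = {4, 5, 6, 9, 11, 13}
(P ∪ R) ∪ (P △ Q) = {4, 5, 6, 7, 8, 9, 10, 11, 12, 13}
Q − ((P ∪ R) ∪ (P △ Q)) = {}
P^c = {5, 6, 7, 11, 12, 13, 14}
P^c △ P = {4, 5, 6, 7, 8, 9, 10, 11, 12, 13, 14}
P ∪ (P^c △ P) = {4, 5, 6, 7, 8, 9, 10, 11, 12, 13, 14}
(Q − ((P ∪ R) ∪ (P △ Q))) ∪ (P ∪ (P^c △ P)) = {4, 5, 6, 7, 8, 9, 10, 11, 12, 13, 14}
P − ((Q − ((P ∪ R) ∪ (P △ Q))) ∪ (P ∪ (P^c △ P))) = {}
(P △ Q) ∪ (P ∪ R) = {4, 5, 6, 7, 8, 9, 10, 11, 12, 13}
Q − ((P △ Q) ∪ (P ∪ R)) = {}
(P ∪ (P^c △ P)) ∪ (Q − ((P △ Q) ∪ (P ∪ R))) = {4, 5, 6, 7, 8, 9, 10, 11, 12, 13, 14}
P − ((P ∪ (P^c △ P)) ∪ (Q − ((P △ Q) ∪ (P ∪ R)))) = {}
Both equal {}, so P − ((Q − ((P ∪ R) ∪ (P △ Q))) ∪ (P ∪ (P^c △ P))) = P − ((P ∪ (P^c △ P)) ∪ (Q − ((P △ Q) ∪ (P ∪ R)))).

Yes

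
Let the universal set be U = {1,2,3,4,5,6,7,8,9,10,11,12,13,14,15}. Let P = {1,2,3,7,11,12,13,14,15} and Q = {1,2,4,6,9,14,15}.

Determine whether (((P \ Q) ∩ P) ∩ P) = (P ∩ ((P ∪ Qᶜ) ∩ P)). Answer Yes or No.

No

P \ Q = {3,7,11,12,13}
(P \ Q) ∩ P = {3,7,11,12,13}
((P \ Q) ∩ P) ∩ P = {3,7,11,12,13}
Qᶜ = {3,5,7,8,10,11,12,13}
P ∪ Qᶜ = {1,2,3,5,7,8,10,11,12,13,14,15}
(P ∪ Qᶜ) ∩ P = {1,2,3,7,11,12,13,14,15}
P ∩ ((P ∪ Qᶜ) ∩ P) = {1,2,3,7,11,12,13,14,15}
1 ∈ P ∩ ((P ∪ Qᶜ) ∩ P) but 1 ∉ ((P \ Q) ∩ P) ∩ P, so they differ.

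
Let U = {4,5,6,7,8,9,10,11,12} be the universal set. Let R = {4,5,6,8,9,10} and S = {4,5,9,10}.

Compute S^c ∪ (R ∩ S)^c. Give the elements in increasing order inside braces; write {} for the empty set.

S^c = {6,7,8,11,12}
R ∩ S = {4,5,9,10}
(R ∩ S)^c = {6,7,8,11,12}
S^c ∪ (R ∩ S)^c = {6,7,8,11,12}

{6,7,8,11,12}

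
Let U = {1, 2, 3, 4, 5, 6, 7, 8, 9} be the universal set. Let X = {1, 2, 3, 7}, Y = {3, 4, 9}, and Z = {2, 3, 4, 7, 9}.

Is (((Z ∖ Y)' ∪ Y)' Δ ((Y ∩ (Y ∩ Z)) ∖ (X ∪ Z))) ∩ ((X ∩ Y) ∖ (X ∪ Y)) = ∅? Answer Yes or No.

Yes

Z ∖ Y = {2, 7}
(Z ∖ Y)' = {1, 3, 4, 5, 6, 8, 9}
(Z ∖ Y)' ∪ Y = {1, 3, 4, 5, 6, 8, 9}
((Z ∖ Y)' ∪ Y)' = {2, 7}
Y ∩ Z = {3, 4, 9}
Y ∩ (Y ∩ Z) = {3, 4, 9}
X ∪ Z = {1, 2, 3, 4, 7, 9}
(Y ∩ (Y ∩ Z)) ∖ (X ∪ Z) = {}
((Z ∖ Y)' ∪ Y)' Δ ((Y ∩ (Y ∩ Z)) ∖ (X ∪ Z)) = {2, 7}
X ∩ Y = {3}
X ∪ Y = {1, 2, 3, 4, 7, 9}
(X ∩ Y) ∖ (X ∪ Y) = {}
{2, 7} and {} share no elements.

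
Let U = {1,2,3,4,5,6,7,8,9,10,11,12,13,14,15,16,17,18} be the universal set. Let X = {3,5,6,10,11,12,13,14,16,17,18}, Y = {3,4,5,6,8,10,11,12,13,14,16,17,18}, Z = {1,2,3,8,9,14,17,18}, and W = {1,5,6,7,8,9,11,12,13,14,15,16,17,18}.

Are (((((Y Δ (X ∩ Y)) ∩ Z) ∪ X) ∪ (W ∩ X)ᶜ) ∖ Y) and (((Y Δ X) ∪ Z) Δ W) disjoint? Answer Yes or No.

X ∩ Y = {3,5,6,10,11,12,13,14,16,17,18}
Y Δ (X ∩ Y) = {4,8}
(Y Δ (X ∩ Y)) ∩ Z = {8}
((Y Δ (X ∩ Y)) ∩ Z) ∪ X = {3,5,6,8,10,11,12,13,14,16,17,18}
W ∩ X = {5,6,11,12,13,14,16,17,18}
(W ∩ X)ᶜ = {1,2,3,4,7,8,9,10,15}
(((Y Δ (X ∩ Y)) ∩ Z) ∪ X) ∪ (W ∩ X)ᶜ = {1,2,3,4,5,6,7,8,9,10,11,12,13,14,15,16,17,18}
((((Y Δ (X ∩ Y)) ∩ Z) ∪ X) ∪ (W ∩ X)ᶜ) ∖ Y = {1,2,7,9,15}
Y Δ X = {4,8}
(Y Δ X) ∪ Z = {1,2,3,4,8,9,14,17,18}
((Y Δ X) ∪ Z) Δ W = {2,3,4,5,6,7,11,12,13,15,16}
2 lies in both, so they are not disjoint.

No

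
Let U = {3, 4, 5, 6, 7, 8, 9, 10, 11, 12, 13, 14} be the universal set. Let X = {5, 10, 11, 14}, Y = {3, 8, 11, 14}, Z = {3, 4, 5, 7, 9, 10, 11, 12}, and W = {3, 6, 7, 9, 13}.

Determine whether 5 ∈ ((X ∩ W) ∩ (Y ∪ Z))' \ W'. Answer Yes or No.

No

5 ∈ X and 5 ∉ W, so 5 ∉ X ∩ W
5 ∉ Y and 5 ∈ Z, so 5 ∈ Y ∪ Z
5 ∉ (X ∩ W) and 5 ∈ (Y ∪ Z), so 5 ∉ (X ∩ W) ∩ (Y ∪ Z)
5 ∈ ((X ∩ W) ∩ (Y ∪ Z))' since 5 ∉ ((X ∩ W) ∩ (Y ∪ Z))
5 ∉ W, so 5 ∈ W'
5 ∈ ((X ∩ W) ∩ (Y ∪ Z))' and 5 ∈ W', so 5 ∉ ((X ∩ W) ∩ (Y ∪ Z))' \ W'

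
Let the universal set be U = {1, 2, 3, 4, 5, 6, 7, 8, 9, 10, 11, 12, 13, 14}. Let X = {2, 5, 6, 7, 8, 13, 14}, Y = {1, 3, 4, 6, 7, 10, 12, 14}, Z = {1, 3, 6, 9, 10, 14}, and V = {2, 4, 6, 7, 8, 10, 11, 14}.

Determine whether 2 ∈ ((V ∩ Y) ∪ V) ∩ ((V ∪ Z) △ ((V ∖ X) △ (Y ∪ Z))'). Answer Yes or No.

2 ∈ V and 2 ∉ Y, so 2 ∉ V ∩ Y
2 ∉ (V ∩ Y) and 2 ∈ V, so 2 ∈ (V ∩ Y) ∪ V
2 ∈ V and 2 ∉ Z, so 2 ∈ V ∪ Z
2 ∈ V and 2 ∈ X, so 2 ∉ V ∖ X
2 ∉ Y and 2 ∉ Z, so 2 ∉ Y ∪ Z
2 ∉ (V ∖ X) and 2 ∉ (Y ∪ Z), so 2 ∉ (V ∖ X) △ (Y ∪ Z)
2 ∈ ((V ∖ X) △ (Y ∪ Z))' since 2 ∉ ((V ∖ X) △ (Y ∪ Z))
2 ∈ (V ∪ Z) and 2 ∈ ((V ∖ X) △ (Y ∪ Z))', so 2 ∉ (V ∪ Z) △ ((V ∖ X) △ (Y ∪ Z))'
2 ∈ ((V ∩ Y) ∪ V) and 2 ∉ ((V ∪ Z) △ ((V ∖ X) △ (Y ∪ Z))'), so 2 ∉ ((V ∩ Y) ∪ V) ∩ ((V ∪ Z) △ ((V ∖ X) △ (Y ∪ Z))')

No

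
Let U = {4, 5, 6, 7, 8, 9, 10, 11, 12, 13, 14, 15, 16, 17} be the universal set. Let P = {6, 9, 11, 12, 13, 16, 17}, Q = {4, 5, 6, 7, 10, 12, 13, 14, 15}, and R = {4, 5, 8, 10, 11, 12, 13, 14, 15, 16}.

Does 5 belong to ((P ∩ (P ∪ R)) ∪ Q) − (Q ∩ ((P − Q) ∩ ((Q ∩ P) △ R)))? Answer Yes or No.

5 ∉ P and 5 ∈ R, so 5 ∈ P ∪ R
5 ∉ P and 5 ∈ (P ∪ R), so 5 ∉ P ∩ (P ∪ R)
5 ∉ (P ∩ (P ∪ R)) and 5 ∈ Q, so 5 ∈ (P ∩ (P ∪ R)) ∪ Q
5 ∉ P and 5 ∈ Q, so 5 ∉ P − Q
5 ∈ Q and 5 ∉ P, so 5 ∉ Q ∩ P
5 ∉ (Q ∩ P) and 5 ∈ R, so 5 ∈ (Q ∩ P) △ R
5 ∉ (P − Q) and 5 ∈ ((Q ∩ P) △ R), so 5 ∉ (P − Q) ∩ ((Q ∩ P) △ R)
5 ∈ Q and 5 ∉ ((P − Q) ∩ ((Q ∩ P) △ R)), so 5 ∉ Q ∩ ((P − Q) ∩ ((Q ∩ P) △ R))
5 ∈ ((P ∩ (P ∪ R)) ∪ Q) and 5 ∉ (Q ∩ ((P − Q) ∩ ((Q ∩ P) △ R))), so 5 ∈ ((P ∩ (P ∪ R)) ∪ Q) − (Q ∩ ((P − Q) ∩ ((Q ∩ P) △ R)))

Yes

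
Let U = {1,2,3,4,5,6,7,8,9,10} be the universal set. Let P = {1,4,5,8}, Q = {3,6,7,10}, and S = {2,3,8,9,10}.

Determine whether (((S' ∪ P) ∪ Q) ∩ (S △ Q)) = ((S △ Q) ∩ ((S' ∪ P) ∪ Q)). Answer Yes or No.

S' = {1,4,5,6,7}
S' ∪ P = {1,4,5,6,7,8}
(S' ∪ P) ∪ Q = {1,3,4,5,6,7,8,10}
S △ Q = {2,6,7,8,9}
((S' ∪ P) ∪ Q) ∩ (S △ Q) = {6,7,8}
(S △ Q) ∩ ((S' ∪ P) ∪ Q) = {6,7,8}
Both equal {6,7,8}, so ((S' ∪ P) ∪ Q) ∩ (S △ Q) = (S △ Q) ∩ ((S' ∪ P) ∪ Q).

Yes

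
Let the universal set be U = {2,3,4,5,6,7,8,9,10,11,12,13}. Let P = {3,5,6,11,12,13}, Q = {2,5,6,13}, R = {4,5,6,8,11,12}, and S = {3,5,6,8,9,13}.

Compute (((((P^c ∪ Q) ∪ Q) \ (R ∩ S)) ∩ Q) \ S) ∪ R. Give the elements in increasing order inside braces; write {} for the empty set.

P^c = {2,4,7,8,9,10}
P^c ∪ Q = {2,4,5,6,7,8,9,10,13}
(P^c ∪ Q) ∪ Q = {2,4,5,6,7,8,9,10,13}
R ∩ S = {5,6,8}
((P^c ∪ Q) ∪ Q) \ (R ∩ S) = {2,4,7,9,10,13}
(((P^c ∪ Q) ∪ Q) \ (R ∩ S)) ∩ Q = {2,13}
((((P^c ∪ Q) ∪ Q) \ (R ∩ S)) ∩ Q) \ S = {2}
(((((P^c ∪ Q) ∪ Q) \ (R ∩ S)) ∩ Q) \ S) ∪ R = {2,4,5,6,8,11,12}

{2,4,5,6,8,11,12}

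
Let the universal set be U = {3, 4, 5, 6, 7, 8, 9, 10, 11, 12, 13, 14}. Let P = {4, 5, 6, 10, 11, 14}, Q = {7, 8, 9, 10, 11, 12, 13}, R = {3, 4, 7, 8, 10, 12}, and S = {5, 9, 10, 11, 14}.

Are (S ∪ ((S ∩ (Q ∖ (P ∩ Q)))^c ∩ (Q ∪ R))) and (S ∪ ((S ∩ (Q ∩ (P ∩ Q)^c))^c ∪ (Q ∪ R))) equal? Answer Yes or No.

P ∩ Q = {10, 11}
Q ∖ (P ∩ Q) = {7, 8, 9, 12, 13}
S ∩ (Q ∖ (P ∩ Q)) = {9}
(S ∩ (Q ∖ (P ∩ Q)))^c = {3, 4, 5, 6, 7, 8, 10, 11, 12, 13, 14}
Q ∪ R = {3, 4, 7, 8, 9, 10, 11, 12, 13}
(S ∩ (Q ∖ (P ∩ Q)))^c ∩ (Q ∪ R) = {3, 4, 7, 8, 10, 11, 12, 13}
S ∪ ((S ∩ (Q ∖ (P ∩ Q)))^c ∩ (Q ∪ R)) = {3, 4, 5, 7, 8, 9, 10, 11, 12, 13, 14}
(P ∩ Q)^c = {3, 4, 5, 6, 7, 8, 9, 12, 13, 14}
Q ∩ (P ∩ Q)^c = {7, 8, 9, 12, 13}
S ∩ (Q ∩ (P ∩ Q)^c) = {9}
(S ∩ (Q ∩ (P ∩ Q)^c))^c = {3, 4, 5, 6, 7, 8, 10, 11, 12, 13, 14}
(S ∩ (Q ∩ (P ∩ Q)^c))^c ∪ (Q ∪ R) = {3, 4, 5, 6, 7, 8, 9, 10, 11, 12, 13, 14}
S ∪ ((S ∩ (Q ∩ (P ∩ Q)^c))^c ∪ (Q ∪ R)) = {3, 4, 5, 6, 7, 8, 9, 10, 11, 12, 13, 14}
6 ∈ S ∪ ((S ∩ (Q ∩ (P ∩ Q)^c))^c ∪ (Q ∪ R)) but 6 ∉ S ∪ ((S ∩ (Q ∖ (P ∩ Q)))^c ∩ (Q ∪ R)), so they differ.

No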